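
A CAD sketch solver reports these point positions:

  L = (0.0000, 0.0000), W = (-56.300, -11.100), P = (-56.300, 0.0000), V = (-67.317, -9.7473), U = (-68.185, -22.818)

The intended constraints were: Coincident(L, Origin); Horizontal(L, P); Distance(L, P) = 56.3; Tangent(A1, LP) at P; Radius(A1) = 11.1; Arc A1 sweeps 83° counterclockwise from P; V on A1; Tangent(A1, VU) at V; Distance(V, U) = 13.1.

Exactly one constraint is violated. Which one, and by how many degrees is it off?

Tangent(A1, VU) at V — off by 3.20°.

L = (0.00, 0.00) ✓; L.y = 0.00, P.y = 0.00 ✓; |LP| = 56.30 ✓; ∠(WP, PL) = 90.00° ✓; |WP| = 11.10 ✓; bearing(W→V) − bearing(W→P) = 83.00° ✓; |WV| = 11.10 ✓; ∠(WV, VU) = 86.80° ✗; |VU| = 13.10 ✓.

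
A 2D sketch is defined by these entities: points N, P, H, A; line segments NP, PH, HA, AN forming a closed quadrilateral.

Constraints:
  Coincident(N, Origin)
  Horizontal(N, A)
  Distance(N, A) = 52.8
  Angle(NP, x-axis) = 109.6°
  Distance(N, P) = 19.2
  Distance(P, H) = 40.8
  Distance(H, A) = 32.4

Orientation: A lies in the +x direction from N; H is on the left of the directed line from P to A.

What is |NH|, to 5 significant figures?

42.507

Checks: N.y = 0.00, A.y = 0.00 ✓; |PH| = 40.80 ✓; |HA| = 32.40 ✓.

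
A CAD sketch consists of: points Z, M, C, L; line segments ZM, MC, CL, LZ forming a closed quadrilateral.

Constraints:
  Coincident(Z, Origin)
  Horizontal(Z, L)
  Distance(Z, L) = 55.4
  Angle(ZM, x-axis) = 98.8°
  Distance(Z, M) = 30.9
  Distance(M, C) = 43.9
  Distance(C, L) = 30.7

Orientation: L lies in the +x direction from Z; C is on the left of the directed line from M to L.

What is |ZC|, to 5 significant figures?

46.761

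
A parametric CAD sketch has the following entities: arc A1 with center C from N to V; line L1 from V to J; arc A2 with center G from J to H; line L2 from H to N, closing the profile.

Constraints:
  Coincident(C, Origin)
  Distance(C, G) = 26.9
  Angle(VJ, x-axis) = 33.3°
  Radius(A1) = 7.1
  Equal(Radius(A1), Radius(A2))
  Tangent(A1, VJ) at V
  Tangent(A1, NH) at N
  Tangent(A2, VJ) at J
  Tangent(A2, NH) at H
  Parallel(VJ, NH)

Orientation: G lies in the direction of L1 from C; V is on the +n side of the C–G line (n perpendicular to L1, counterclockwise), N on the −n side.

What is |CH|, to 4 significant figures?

27.82

The slot axis is L1's direction at 33.3°, so u = (cos 33.3°, sin 33.3°) = (0.8358, 0.5490) and n = (−sin 33.3°, cos 33.3°) = (-0.5490, 0.8358). C is at the origin and G lies 26.9 along u from C, so G = 26.9·u = (22.48, 14.77). Tangency of A1 to both parallel lines with radius 7.1 puts V and N at C ± 7.1·n: V = (-3.898, 5.934), N = (3.898, -5.934). Equal radii place J and H the same way about G: J = G + 7.1·n = (18.59, 20.70), H = G − 7.1·n = (26.38, 8.834). Then |CH| = |H − C| = 27.82.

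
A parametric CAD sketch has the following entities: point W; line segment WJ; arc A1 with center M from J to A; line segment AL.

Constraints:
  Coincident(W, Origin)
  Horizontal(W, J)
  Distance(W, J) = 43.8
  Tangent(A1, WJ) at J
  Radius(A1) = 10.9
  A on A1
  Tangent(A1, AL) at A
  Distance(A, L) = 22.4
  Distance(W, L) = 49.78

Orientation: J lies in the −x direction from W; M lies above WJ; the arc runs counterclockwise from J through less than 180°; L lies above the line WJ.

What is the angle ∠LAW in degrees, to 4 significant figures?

117.8°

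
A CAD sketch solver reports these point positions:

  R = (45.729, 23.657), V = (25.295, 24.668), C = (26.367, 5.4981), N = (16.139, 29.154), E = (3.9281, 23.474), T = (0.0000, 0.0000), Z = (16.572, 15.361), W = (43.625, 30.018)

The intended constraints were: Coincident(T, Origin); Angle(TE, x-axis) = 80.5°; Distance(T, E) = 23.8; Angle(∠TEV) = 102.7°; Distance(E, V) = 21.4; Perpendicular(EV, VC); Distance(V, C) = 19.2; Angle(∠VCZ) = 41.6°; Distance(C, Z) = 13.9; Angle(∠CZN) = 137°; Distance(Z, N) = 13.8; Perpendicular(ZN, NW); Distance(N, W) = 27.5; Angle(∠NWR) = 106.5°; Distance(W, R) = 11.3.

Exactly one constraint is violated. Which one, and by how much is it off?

Distance(W, R) = 11.3 — off by 4.60.

T = (0.00, 0.00) ✓; TE at 80.50° ✓; |TE| = 23.80 ✓; ∠TEV = 102.7° ✓; |EV| = 21.40 ✓; ∠(EV, VC) = 90.00° ✓; |VC| = 19.20 ✓; ∠VCZ = 41.60° ✓; |CZ| = 13.90 ✓; ∠CZN = 137.0° ✓; |ZN| = 13.80 ✓; ∠(ZN, NW) = 90.00° ✓; |NW| = 27.50 ✓; ∠NWR = 106.5° ✓; |WR| = 6.700 ✗.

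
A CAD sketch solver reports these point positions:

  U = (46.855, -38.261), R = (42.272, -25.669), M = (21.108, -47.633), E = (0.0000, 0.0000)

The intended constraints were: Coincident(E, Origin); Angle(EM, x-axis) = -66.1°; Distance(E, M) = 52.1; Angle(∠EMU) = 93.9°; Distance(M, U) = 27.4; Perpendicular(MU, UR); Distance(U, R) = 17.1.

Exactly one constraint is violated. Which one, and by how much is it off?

Distance(U, R) = 17.1 — off by 3.70.

E = (0.00, 0.00) ✓; EM at -66.10° ✓; |EM| = 52.10 ✓; ∠EMU = 93.90° ✓; |MU| = 27.40 ✓; ∠(MU, UR) = 90.00° ✓; |UR| = 13.40 ✗.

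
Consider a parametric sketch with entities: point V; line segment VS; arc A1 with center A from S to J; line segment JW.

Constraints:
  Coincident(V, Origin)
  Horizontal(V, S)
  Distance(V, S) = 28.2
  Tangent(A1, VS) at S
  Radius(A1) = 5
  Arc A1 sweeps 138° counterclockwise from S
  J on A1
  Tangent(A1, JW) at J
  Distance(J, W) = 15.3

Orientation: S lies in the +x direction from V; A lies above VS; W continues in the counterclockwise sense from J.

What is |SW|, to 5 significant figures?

20.582

V is at the origin; V and S share the same y with |VS| = 28.2 and S on the +x side, so S = (28.200, 0.0000). Since A1 is tangent to VS there, AS ⟂ VS, so A = S + (0, 5) = (28.200, 5.0000). On A1, S sits at bearing -90° from A; a 138° counterclockwise sweep puts J at bearing 48°, so J = A + 5.0·(cos 48°, sin 48°) = (31.546, 8.7157). Tangency of A1 to JW means the radius AJ is perpendicular to JW, so JW runs along (−sin 48°, cos 48°); with |JW| = 15.3, W = (20.176, 18.953). Then |SW| = |W − S| = 20.582.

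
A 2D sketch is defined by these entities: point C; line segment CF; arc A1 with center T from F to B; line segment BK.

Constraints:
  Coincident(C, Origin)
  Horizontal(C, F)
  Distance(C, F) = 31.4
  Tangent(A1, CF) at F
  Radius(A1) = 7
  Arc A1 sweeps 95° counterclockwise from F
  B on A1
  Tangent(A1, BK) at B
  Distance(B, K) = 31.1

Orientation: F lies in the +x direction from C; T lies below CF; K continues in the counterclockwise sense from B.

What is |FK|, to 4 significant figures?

38.83

On A1, F sits at bearing 90° from T; a 95° counterclockwise sweep puts B at bearing 185°, so B = T + 7.0·(cos 185°, sin 185°) = (24.43, -7.610). Since A1 is tangent to BK there, TB ⟂ BK, so BK runs along (−sin 185°, cos 185°); with |BK| = 31.1, K = (27.14, -38.59). Then |FK| = |K − F| = 38.83.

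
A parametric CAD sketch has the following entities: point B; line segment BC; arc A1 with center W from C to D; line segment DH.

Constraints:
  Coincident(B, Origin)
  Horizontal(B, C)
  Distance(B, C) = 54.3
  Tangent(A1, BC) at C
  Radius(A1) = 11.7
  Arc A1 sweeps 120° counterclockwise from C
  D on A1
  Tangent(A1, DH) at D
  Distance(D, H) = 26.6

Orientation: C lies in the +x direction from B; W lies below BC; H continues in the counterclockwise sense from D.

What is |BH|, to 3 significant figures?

70.4

B is at the origin; BC is horizontal with |BC| = 54.3 and C on the +x side, so C = (54.3, 0.00). A1 meets BC tangentially, so WC is at right angles to BC, so W = C + (0, -11.7) = (54.3, -11.7). On A1, C sits at bearing 90° from W; a 120° counterclockwise sweep puts D at bearing 210°, so D = W + 11.7·(cos 210°, sin 210°) = (44.2, -17.6). Since A1 is tangent to DH there, WD ⟂ DH, so DH runs along (−sin 210°, cos 210°); with |DH| = 26.6, H = (57.5, -40.6). Then |BH| = |H − B| = 70.4.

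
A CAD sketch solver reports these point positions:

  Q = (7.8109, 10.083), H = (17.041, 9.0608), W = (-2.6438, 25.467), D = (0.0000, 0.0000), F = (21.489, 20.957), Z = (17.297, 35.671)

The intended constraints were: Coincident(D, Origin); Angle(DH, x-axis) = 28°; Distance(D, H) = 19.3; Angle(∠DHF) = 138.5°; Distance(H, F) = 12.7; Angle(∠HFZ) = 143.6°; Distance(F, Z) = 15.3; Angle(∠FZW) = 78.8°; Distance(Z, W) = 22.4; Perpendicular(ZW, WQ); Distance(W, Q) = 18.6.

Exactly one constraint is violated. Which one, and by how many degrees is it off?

Perpendicular(ZW, WQ) — off by 7.10°.

D = (0.00, 0.00) ✓; DH at 28.00° ✓; |DH| = 19.30 ✓; ∠DHF = 138.5° ✓; |HF| = 12.70 ✓; ∠HFZ = 143.6° ✓; |FZ| = 15.30 ✓; ∠FZW = 78.80° ✓; |ZW| = 22.40 ✓; ∠(ZW, WQ) = 97.10° ✗; |WQ| = 18.60 ✓.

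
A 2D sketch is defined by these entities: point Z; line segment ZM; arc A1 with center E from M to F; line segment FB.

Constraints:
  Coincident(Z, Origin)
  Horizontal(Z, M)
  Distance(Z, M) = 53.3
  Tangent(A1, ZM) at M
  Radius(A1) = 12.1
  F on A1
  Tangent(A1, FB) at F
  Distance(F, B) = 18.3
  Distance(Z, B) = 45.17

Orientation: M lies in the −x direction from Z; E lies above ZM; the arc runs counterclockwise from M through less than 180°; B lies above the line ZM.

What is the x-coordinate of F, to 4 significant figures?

-41.66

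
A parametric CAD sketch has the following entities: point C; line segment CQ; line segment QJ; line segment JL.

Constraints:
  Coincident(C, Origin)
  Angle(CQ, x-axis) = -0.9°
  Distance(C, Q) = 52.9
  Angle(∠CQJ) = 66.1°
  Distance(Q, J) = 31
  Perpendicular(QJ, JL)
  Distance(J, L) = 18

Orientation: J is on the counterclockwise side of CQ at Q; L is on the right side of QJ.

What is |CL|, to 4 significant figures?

67.05

C is at the origin; CQ runs at -0.9° with length 52.9, so Q = 52.9·(cos -0.9°, sin -0.9°) = (52.89, -0.8309). ∠CQJ = 66.1°, so QJ runs at -0.9° + (180° − 66.1°) = 113.0° from the x-axis; with |QJ| = 31.0, J = Q + 31.0·(cos 113.0°, sin 113.0°) = (40.78, 27.70). The perpendicularity gives JL at right angles to QJ; with |JL| = 18.0 on the right of QJ, L = J + 18.0·(0.9205, 0.3907) = (57.35, 34.74). Then |CL| = |L − C| = 67.05.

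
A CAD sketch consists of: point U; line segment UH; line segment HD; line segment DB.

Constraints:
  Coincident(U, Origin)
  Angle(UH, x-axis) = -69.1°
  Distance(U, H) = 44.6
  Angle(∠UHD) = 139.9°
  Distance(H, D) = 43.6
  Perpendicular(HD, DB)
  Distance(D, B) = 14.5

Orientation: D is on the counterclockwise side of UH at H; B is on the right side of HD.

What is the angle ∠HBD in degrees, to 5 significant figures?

71.604°

U is at the origin; UH runs at -69.1° with length 44.6, so H = 44.6·(cos -69.1°, sin -69.1°) = (15.911, -41.666). ∠UHD = 139.9°, so HD runs at -69.1° + (180° − 139.9°) = -29.000° from the x-axis; with |HD| = 43.6, D = H + 43.6·(cos -29.000°, sin -29.000°) = (54.044, -62.803). The perpendicularity gives DB at right angles to HD; with |DB| = 14.5 on the right of HD, B = D + 14.5·(-0.48481, -0.87462) = (47.014, -75.485). Then cos ∠HBD = BH·BD / (|BH||BD|), giving 71.604°.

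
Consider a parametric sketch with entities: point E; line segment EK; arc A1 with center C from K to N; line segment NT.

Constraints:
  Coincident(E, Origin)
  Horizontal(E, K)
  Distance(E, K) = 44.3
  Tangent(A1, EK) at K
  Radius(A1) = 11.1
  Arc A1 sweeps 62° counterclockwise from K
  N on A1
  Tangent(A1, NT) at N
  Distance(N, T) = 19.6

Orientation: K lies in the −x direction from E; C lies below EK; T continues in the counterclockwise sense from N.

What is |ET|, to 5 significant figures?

67.418

E is at the origin; EK is horizontal with |EK| = 44.3 and K on the −x side, so K = (-44.300, 0.0000). Tangency of A1 to EK means the radius CK is perpendicular to EK, so C = K + (0, -11.1) = (-44.300, -11.100). On A1, K sits at bearing 90° from C; a 62° counterclockwise sweep puts N at bearing 152°, so N = C + 11.1·(cos 152°, sin 152°) = (-54.101, -5.8889). A1 meets NT tangentially, so CN is at right angles to NT, so NT runs along (−sin 152°, cos 152°); with |NT| = 19.6, T = (-63.302, -23.195). Then |ET| = |T − E| = 67.418.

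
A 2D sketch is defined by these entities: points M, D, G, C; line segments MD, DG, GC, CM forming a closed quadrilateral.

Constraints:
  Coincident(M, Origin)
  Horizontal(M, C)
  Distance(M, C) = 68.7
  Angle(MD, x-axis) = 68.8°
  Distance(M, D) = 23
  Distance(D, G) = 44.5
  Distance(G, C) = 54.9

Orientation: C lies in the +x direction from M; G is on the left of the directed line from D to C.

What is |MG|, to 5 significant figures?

65.306

Checks: |DG| = 44.50 ✓; |GC| = 54.90 ✓.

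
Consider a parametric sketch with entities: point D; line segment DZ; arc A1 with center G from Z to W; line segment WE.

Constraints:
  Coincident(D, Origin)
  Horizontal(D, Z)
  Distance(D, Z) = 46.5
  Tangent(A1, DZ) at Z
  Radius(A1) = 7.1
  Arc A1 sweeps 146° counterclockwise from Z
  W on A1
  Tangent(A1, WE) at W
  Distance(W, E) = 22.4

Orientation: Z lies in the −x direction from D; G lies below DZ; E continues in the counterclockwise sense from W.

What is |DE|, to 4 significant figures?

40.85

D is at the origin; DZ is horizontal with |DZ| = 46.5 and Z on the −x side, so Z = (-46.50, 0.000). The tangent condition forces GZ to be normal to DZ, so G = Z + (0, -7.1) = (-46.50, -7.100). On A1, Z sits at bearing 90° from G; a 146° counterclockwise sweep puts W at bearing 236°, so W = G + 7.1·(cos 236°, sin 236°) = (-50.47, -12.99). The tangent condition forces GW to be normal to WE, so WE runs along (−sin 236°, cos 236°); with |WE| = 22.4, E = (-31.90, -25.51). Then |DE| = |E − D| = 40.85.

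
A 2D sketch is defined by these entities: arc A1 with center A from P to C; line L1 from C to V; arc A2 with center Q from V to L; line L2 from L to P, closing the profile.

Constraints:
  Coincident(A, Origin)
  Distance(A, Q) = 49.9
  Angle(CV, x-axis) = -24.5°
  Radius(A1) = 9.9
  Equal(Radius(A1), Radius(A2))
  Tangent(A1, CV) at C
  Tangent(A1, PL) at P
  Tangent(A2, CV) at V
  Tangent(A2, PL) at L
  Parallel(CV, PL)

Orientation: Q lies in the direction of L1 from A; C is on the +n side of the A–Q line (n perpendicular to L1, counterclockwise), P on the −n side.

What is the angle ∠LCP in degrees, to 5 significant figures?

68.357°

Tangency of A1 to both parallel lines with radius 9.9 puts C and P at A ± 9.9·n: C = (4.1055, 9.0086), P = (-4.1055, -9.0086). Equal radii place V and L the same way about Q: V = Q + 9.9·n = (49.513, -11.685), L = Q − 9.9·n = (41.302, -29.702). Then cos ∠LCP = CL·CP / (|CL||CP|), giving 68.357°.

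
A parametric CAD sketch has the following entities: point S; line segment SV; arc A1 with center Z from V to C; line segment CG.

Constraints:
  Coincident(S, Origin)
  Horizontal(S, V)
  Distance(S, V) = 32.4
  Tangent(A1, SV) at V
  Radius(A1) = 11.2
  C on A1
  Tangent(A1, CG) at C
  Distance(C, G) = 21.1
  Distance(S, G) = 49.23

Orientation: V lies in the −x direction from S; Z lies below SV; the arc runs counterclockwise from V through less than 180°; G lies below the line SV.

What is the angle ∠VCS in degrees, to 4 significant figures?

36.36°

S is at the origin; S and V share the same y with |SV| = 32.4 and V on the −x side, so V = (-32.40, 0.000). Since A1 is tangent to SV there, ZV ⟂ SV, so Z = V + (0, -11.2) = (-32.40, -11.20). Since ZC ⟂ CG (tangency), |ZG| = √(11.2² + 21.1²) = 23.89 regardless of where C sits on A1. So G lies on both circle(S, 49.23) and circle(Z, 23.89); the below-SV intersection is G = (-34.64, -34.98). C is the foot of the tangent from G: C = (-42.74, -15.50).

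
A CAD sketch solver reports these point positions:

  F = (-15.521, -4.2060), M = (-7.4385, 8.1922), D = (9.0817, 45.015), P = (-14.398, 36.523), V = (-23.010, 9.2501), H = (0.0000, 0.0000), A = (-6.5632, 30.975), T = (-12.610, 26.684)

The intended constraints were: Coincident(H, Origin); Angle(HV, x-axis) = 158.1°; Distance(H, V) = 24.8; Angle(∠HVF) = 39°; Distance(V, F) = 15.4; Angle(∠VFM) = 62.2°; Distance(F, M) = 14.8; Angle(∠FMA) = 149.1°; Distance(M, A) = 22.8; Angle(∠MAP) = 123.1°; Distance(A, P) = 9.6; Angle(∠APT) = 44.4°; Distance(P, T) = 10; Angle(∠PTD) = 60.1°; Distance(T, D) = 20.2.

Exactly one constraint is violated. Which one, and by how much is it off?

Distance(T, D) = 20.2 — off by 8.20.

H = (0.00, 0.00) ✓; HV at 158.1° ✓; |HV| = 24.80 ✓; ∠HVF = 39.00° ✓; |VF| = 15.40 ✓; ∠VFM = 62.20° ✓; |FM| = 14.80 ✓; ∠FMA = 149.1° ✓; |MA| = 22.80 ✓; ∠MAP = 123.1° ✓; |AP| = 9.600 ✓; ∠APT = 44.40° ✓; |PT| = 10.00 ✓; ∠PTD = 60.10° ✓; |TD| = 28.40 ✗.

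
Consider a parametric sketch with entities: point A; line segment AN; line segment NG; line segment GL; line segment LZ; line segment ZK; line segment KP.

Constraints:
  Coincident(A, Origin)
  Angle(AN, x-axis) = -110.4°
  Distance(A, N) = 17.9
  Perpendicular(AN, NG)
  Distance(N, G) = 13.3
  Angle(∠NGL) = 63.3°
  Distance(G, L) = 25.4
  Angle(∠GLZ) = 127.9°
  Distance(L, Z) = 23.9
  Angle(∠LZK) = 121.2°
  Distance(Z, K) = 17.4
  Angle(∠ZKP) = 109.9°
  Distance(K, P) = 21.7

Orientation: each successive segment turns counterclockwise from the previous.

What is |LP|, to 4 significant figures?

37.17

A is at the origin; AN runs at -110.4° with length 17.9, so N = (-6.239, -16.78). AN ⟂ NG, so NG runs at -20.40°; with |NG| = 13.3, G = (6.226, -21.41). ∠NGL = 63.3° gives GL at 96.30° from the x-axis; with |GL| = 25.4, L = (3.439, 3.833). ∠GLZ = 127.9° gives LZ at 148.4° from the x-axis; with |LZ| = 23.9, Z = (-16.92, 16.36). ∠LZK = 121.2° gives ZK at -152.8° from the x-axis; with |ZK| = 17.4, K = (-32.39, 8.403). ∠ZKP = 109.9° gives KP at -82.70° from the x-axis; with |KP| = 21.7, P = (-29.64, -13.12). Then |LP| = |P − L| = 37.17.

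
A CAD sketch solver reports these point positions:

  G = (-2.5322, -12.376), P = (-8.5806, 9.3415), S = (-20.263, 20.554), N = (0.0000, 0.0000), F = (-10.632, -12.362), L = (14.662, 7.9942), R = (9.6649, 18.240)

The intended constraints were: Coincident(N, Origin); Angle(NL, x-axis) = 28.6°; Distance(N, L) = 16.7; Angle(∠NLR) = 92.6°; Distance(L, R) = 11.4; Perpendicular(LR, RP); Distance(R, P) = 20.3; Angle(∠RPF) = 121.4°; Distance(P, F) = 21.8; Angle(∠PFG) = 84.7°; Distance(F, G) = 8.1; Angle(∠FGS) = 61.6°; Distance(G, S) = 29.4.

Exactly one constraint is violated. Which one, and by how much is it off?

Distance(G, S) = 29.4 — off by 8.00.

N = (0.00, 0.00) ✓; NL at 28.60° ✓; |NL| = 16.70 ✓; ∠NLR = 92.60° ✓; |LR| = 11.40 ✓; ∠(LR, RP) = 90.00° ✓; |RP| = 20.30 ✓; ∠RPF = 121.4° ✓; |PF| = 21.80 ✓; ∠PFG = 84.70° ✓; |FG| = 8.100 ✓; ∠FGS = 61.60° ✓; |GS| = 37.40 ✗.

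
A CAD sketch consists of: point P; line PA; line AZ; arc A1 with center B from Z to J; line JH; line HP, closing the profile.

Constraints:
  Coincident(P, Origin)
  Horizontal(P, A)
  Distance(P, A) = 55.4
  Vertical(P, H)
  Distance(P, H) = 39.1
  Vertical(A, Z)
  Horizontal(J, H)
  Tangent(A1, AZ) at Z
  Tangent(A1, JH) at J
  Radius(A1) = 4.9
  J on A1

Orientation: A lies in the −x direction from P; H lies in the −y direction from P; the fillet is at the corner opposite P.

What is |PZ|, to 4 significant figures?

65.11

P is at the origin; P and A share the same y with |PA| = 55.4 and A on the −x side, so A = (-55.40, 0.000). PH is vertical with |PH| = 39.1 and H on the −y side, so H = (0.000, -39.10). The virtual corner opposite P is at (-55.40, -39.10). Since A1 is tangent to AZ there, BZ ⟂ AZ and A1 meets JH tangentially, so BJ is at right angles to JH, with radius 4.9, so the center B sits 4.9 in from both sides at B = (-50.50, -34.20). That places the tangent points at Z = (-55.40, -34.20) on AZ and J = (-50.50, -39.10) on JH. Then |PZ| = |Z − P| = 65.11.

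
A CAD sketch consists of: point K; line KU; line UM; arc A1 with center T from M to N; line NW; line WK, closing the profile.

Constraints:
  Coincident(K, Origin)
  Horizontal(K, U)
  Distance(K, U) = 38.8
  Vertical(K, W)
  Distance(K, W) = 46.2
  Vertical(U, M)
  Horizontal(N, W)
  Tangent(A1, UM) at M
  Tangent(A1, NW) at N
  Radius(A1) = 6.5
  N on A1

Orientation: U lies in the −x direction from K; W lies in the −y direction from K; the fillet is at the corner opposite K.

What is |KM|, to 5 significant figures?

55.512

K is at the origin; K and U share the same y with |KU| = 38.8 and U on the −x side, so U = (-38.800, 0.0000). KW is vertical with |KW| = 46.2 and W on the −y side, so W = (0.0000, -46.200). The virtual corner opposite K is at (-38.800, -46.200). The tangent condition forces TM to be normal to UM and the tangent condition forces TN to be normal to NW, with radius 6.5, so the center T sits 6.5 in from both sides at T = (-32.300, -39.700). That places the tangent points at M = (-38.800, -39.700) on UM and N = (-32.300, -46.200) on NW. Then |KM| = |M − K| = 55.512.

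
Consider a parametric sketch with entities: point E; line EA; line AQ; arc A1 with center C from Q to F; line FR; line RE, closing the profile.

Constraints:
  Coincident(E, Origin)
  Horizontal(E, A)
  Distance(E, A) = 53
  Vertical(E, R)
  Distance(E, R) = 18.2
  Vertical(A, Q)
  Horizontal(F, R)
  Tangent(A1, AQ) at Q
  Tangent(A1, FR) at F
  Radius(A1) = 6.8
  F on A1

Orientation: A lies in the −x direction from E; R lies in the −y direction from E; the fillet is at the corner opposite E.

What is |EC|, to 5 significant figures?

47.586

ER is vertical with |ER| = 18.2 and R on the −y side, so R = (0.0000, -18.200). The virtual corner opposite E is at (-53.000, -18.200). Since A1 is tangent to AQ there, CQ ⟂ AQ and the tangent condition forces CF to be normal to FR, with radius 6.8, so the center C sits 6.8 in from both sides at C = (-46.200, -11.400). Then |EC| = |C − E| = 47.586.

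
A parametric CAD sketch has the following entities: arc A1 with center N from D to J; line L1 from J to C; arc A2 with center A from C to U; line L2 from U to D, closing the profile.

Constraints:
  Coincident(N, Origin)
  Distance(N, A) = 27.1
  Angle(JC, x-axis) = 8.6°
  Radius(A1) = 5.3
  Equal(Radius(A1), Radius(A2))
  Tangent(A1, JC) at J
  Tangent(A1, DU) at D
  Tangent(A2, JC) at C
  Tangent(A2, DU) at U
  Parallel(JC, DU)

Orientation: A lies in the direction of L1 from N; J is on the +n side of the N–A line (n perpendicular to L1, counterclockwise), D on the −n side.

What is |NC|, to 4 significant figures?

27.61

Tangency of A1 to both parallel lines with radius 5.3 puts J and D at N ± 5.3·n: J = (-0.7925, 5.240), D = (0.7925, -5.240). Equal radii place C and U the same way about A: C = A + 5.3·n = (26.00, 9.293), U = A − 5.3·n = (27.59, -1.188). Then |NC| = |C − N| = 27.61.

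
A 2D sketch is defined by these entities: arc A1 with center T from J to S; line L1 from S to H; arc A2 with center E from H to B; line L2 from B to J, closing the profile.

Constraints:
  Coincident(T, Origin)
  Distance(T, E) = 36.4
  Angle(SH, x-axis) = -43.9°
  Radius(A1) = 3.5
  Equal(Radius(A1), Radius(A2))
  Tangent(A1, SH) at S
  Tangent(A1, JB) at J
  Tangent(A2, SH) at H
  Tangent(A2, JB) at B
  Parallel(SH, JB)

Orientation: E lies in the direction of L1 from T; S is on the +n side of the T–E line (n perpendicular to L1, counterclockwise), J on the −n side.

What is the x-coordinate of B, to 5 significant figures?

23.801

Tangency of A1 to both parallel lines with radius 3.5 puts S and J at T ± 3.5·n: S = (2.4269, 2.5219), J = (-2.4269, -2.5219). Equal radii place H and B the same way about E: H = E + 3.5·n = (28.655, -22.718), B = E − 3.5·n = (23.801, -27.762). So B.x = 23.801.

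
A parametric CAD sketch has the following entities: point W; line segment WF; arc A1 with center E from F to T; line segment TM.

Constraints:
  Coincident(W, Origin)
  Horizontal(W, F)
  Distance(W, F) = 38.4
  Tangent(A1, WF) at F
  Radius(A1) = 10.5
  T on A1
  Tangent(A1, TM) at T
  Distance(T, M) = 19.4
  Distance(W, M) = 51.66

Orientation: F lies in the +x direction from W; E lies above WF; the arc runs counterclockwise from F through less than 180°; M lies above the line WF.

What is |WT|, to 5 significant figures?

50.217

Checks: ∠(EF, FW) = 90.00° ✓; |ET| = 10.50 ✓; ∠(ET, TM) = 90.00° ✓; |TM| = 19.40 ✓; |WM| = 51.66 ✓.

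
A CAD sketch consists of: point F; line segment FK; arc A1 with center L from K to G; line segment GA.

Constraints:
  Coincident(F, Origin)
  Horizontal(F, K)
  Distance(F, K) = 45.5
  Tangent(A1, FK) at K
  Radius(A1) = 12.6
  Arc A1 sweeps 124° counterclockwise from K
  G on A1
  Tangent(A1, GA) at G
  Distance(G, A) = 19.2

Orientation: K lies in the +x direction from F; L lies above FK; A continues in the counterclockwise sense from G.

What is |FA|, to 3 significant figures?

57.5

F is at the origin; FK is horizontal with |FK| = 45.5 and K on the +x side, so K = (45.5, 0.00). The tangent condition forces LK to be normal to FK, so L = K + (0, 12.6) = (45.5, 12.6). On A1, K sits at bearing -90° from L; a 124° counterclockwise sweep puts G at bearing 34°, so G = L + 12.6·(cos 34°, sin 34°) = (55.9, 19.6). Since A1 is tangent to GA there, LG ⟂ GA, so GA runs along (−sin 34°, cos 34°); with |GA| = 19.2, A = (45.2, 35.6). Then |FA| = |A − F| = 57.5.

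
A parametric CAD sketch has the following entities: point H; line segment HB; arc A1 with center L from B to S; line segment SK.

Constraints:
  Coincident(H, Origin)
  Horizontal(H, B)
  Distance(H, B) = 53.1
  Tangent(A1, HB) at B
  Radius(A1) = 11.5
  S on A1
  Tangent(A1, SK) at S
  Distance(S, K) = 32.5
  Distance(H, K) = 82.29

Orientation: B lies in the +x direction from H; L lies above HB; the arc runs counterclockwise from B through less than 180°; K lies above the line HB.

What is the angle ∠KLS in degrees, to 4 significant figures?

70.51°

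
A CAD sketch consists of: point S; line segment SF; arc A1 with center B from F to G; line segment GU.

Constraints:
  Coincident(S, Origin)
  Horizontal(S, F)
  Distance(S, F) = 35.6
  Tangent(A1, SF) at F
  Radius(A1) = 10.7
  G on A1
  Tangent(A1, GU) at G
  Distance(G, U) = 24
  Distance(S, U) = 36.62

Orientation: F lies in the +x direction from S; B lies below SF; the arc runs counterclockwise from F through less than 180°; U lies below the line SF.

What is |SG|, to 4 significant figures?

26.48

Checks: |BG| = 10.70 ✓; ∠(BG, GU) = 90.00° ✓; |GU| = 24.00 ✓; |SU| = 36.62 ✓.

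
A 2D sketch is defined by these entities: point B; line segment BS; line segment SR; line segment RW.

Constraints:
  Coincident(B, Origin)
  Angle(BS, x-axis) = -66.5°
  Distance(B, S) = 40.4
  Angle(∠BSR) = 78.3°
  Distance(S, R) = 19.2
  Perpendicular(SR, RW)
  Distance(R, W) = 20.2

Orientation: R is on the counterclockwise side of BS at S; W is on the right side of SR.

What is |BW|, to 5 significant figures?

60.766

B is at the origin; BS runs at -66.5° with length 40.4, so S = 40.4·(cos -66.5°, sin -66.5°) = (16.109, -37.049). ∠BSR = 78.3°, so SR runs at -66.5° + (180° − 78.3°) = 35.200° from the x-axis; with |SR| = 19.2, R = S + 19.2·(cos 35.200°, sin 35.200°) = (31.799, -25.982). SR is perpendicular to RW; with |RW| = 20.2 on the right of SR, W = R + 20.2·(0.57643, -0.81714) = (43.443, -42.488). Then |BW| = |W − B| = 60.766.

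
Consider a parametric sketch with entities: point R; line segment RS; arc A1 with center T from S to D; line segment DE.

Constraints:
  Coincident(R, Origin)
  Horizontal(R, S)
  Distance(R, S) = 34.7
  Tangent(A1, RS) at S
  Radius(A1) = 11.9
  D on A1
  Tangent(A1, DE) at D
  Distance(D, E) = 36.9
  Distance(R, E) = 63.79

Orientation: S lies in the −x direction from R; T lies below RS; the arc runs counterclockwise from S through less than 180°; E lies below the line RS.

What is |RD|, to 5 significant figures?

48.506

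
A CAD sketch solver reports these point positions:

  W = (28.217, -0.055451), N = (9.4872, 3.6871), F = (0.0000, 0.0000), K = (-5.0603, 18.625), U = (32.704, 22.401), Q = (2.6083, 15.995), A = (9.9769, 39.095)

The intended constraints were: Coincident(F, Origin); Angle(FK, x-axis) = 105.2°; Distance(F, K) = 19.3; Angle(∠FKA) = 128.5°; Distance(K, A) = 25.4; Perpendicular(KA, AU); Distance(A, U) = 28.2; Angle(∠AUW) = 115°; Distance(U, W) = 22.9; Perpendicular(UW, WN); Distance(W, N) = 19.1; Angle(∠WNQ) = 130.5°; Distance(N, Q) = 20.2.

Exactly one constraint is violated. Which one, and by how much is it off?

Distance(N, Q) = 20.2 — off by 6.10.

F = (0.00, 0.00) ✓; FK at 105.2° ✓; |FK| = 19.30 ✓; ∠FKA = 128.5° ✓; |KA| = 25.40 ✓; ∠(KA, AU) = 90.00° ✓; |AU| = 28.20 ✓; ∠AUW = 115.0° ✓; |UW| = 22.90 ✓; ∠(UW, WN) = 90.00° ✓; |WN| = 19.10 ✓; ∠WNQ = 130.5° ✓; |NQ| = 14.10 ✗.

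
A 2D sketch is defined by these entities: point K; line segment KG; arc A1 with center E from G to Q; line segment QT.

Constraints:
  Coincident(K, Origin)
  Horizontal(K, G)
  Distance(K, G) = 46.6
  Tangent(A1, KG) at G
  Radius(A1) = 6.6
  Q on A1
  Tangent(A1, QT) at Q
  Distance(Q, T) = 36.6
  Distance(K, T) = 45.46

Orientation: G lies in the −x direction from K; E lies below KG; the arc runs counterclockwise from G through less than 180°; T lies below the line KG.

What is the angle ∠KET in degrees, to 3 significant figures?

64.1°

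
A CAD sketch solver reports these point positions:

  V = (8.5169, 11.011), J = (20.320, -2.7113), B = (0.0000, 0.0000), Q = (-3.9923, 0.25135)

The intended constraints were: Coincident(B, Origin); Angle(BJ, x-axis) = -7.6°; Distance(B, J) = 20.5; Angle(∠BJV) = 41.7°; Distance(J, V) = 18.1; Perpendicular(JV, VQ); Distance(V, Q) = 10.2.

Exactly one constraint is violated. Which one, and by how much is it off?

Distance(V, Q) = 10.2 — off by 6.30.

B = (0.00, 0.00) ✓; BJ at -7.600° ✓; |BJ| = 20.50 ✓; ∠BJV = 41.70° ✓; |JV| = 18.10 ✓; ∠(JV, VQ) = 90.00° ✓; |VQ| = 16.50 ✗.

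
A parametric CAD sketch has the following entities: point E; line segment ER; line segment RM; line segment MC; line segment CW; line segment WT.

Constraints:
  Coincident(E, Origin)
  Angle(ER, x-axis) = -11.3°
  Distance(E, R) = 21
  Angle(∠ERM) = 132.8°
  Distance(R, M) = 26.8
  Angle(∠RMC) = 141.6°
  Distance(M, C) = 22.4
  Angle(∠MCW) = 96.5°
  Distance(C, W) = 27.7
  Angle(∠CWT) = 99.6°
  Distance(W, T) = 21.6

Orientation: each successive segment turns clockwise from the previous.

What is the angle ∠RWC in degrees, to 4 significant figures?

70.35°

E is at the origin; ER runs at -11.3° with length 21.0, so R = (20.59, -4.115). ∠ERM = 132.8° gives RM at -58.50° from the x-axis; with |RM| = 26.8, M = (34.60, -26.97). ∠RMC = 141.6° gives MC at -96.90° from the x-axis; with |MC| = 22.4, C = (31.90, -49.20). ∠MCW = 96.5° gives CW at 179.6° from the x-axis; with |CW| = 27.7, W = (4.205, -49.01). Then cos ∠RWC = WR·WC / (|WR||WC|), giving 70.35°.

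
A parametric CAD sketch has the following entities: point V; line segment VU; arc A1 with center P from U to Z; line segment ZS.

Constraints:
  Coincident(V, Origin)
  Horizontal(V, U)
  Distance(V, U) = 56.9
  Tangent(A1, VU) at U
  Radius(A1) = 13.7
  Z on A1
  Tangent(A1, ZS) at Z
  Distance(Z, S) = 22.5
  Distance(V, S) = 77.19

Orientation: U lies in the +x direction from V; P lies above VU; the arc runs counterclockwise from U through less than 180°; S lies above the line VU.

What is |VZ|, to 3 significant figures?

72.2

Checks: |PZ| = 13.70 ✓; ∠(PZ, ZS) = 90.00° ✓; |ZS| = 22.50 ✓; |VS| = 77.19 ✓.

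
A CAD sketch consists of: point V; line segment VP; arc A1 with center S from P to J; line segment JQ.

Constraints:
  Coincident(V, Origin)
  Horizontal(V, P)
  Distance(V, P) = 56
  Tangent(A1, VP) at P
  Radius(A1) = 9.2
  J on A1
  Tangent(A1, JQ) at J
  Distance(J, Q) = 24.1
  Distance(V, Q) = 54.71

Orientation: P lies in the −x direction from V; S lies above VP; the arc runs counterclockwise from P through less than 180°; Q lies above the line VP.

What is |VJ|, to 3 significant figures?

47.6

Checks: |SJ| = 9.200 ✓; ∠(SJ, JQ) = 90.00° ✓; |JQ| = 24.10 ✓; |VQ| = 54.71 ✓.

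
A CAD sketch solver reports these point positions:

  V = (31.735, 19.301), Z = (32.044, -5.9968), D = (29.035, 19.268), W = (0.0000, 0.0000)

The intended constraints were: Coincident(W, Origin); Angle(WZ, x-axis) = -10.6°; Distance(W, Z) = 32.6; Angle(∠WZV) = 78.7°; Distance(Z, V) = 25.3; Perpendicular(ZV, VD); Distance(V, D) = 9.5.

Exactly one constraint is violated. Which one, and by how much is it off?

Distance(V, D) = 9.5 — off by 6.80.

W = (0.00, 0.00) ✓; WZ at -10.60° ✓; |WZ| = 32.60 ✓; ∠WZV = 78.70° ✓; |ZV| = 25.30 ✓; ∠(ZV, VD) = 90.00° ✓; |VD| = 2.700 ✗.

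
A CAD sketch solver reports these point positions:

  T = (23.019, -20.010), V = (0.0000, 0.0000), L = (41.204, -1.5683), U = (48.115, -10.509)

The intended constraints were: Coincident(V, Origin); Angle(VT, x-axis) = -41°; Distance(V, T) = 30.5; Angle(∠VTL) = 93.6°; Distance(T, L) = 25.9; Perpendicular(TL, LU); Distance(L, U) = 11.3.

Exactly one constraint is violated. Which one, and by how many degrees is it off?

Perpendicular(TL, LU) — off by 7.70°.

V = (0.00, 0.00) ✓; VT at -41.00° ✓; |VT| = 30.50 ✓; ∠VTL = 93.60° ✓; |TL| = 25.90 ✓; ∠(TL, LU) = 97.70° ✗; |LU| = 11.30 ✓.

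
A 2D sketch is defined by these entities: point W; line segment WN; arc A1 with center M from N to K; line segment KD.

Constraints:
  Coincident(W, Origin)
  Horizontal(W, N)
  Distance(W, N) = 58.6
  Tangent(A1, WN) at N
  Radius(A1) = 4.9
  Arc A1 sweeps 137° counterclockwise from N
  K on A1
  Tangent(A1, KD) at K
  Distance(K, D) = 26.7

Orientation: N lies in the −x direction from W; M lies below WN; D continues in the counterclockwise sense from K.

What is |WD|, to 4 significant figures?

50.12

W is at the origin; W and N share the same y with |WN| = 58.6 and N on the −x side, so N = (-58.60, 0.000). Tangency of A1 to WN means the radius MN is perpendicular to WN, so M = N + (0, -4.9) = (-58.60, -4.900). On A1, N sits at bearing 90° from M; a 137° counterclockwise sweep puts K at bearing 227°, so K = M + 4.9·(cos 227°, sin 227°) = (-61.94, -8.484). A1 meets KD tangentially, so MK is at right angles to KD, so KD runs along (−sin 227°, cos 227°); with |KD| = 26.7, D = (-42.41, -26.69). Then |WD| = |D − W| = 50.12.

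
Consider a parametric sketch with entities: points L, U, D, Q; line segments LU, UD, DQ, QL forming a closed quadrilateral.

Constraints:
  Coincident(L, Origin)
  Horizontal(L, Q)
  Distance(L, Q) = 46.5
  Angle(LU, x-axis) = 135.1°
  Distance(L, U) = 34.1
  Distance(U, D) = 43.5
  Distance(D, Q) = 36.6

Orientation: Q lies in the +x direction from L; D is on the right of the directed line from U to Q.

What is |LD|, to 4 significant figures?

10.41

L is at the origin; LQ is horizontal with |LQ| = 46.5 and Q in +x, so Q = (46.5, 0). LU runs at 135.1° with |LU| = 34.1, so U = (-24.15, 24.07). D is determined by |UD| = 43.5 and |DQ| = 36.6 together: it lies at the intersection of circle(U, 43.5) and circle(Q, 36.6). With |UQ| = 74.64, the foot of the radical line on UQ is 41.02 from U and the perpendicular offset is √(43.5² − 41.02²) = 14.47. Taking the right-of-UQ solution: D = (10.01, -2.855).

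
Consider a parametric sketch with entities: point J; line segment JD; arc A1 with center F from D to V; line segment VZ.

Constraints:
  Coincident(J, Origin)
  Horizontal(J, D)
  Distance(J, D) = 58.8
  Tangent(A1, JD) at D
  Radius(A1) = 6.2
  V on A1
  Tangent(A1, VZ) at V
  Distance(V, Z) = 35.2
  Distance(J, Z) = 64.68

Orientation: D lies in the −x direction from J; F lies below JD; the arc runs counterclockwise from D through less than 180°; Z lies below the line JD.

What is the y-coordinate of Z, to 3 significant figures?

-40.9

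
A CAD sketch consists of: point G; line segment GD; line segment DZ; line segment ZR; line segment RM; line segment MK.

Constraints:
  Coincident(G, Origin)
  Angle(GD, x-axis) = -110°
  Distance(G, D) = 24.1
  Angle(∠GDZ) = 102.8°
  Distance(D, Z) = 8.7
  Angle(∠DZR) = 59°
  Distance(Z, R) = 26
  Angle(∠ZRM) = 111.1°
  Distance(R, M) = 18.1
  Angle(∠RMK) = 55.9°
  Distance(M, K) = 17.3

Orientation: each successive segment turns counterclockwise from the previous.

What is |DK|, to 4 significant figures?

12.47

∠ZRM = 111.1° gives RM at 157.1° from the x-axis; with |RM| = 18.1, M = (-16.79, 5.671). ∠RMK = 55.9° gives MK at -78.80° from the x-axis; with |MK| = 17.3, K = (-13.43, -11.30). Then |DK| = |K − D| = 12.47.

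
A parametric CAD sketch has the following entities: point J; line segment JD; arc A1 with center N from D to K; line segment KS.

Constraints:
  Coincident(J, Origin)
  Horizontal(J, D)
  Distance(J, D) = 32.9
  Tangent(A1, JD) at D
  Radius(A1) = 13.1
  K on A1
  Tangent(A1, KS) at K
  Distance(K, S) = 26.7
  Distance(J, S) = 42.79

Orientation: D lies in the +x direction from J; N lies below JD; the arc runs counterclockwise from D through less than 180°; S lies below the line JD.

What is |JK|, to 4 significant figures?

23.28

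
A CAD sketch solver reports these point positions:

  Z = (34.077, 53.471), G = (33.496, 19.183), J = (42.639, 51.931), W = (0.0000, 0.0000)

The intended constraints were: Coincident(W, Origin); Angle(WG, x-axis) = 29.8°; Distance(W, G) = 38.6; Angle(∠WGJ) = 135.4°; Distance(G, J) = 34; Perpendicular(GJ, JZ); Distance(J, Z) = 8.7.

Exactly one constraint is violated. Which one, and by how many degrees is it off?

Perpendicular(GJ, JZ) — off by 5.40°.

W = (0.00, 0.00) ✓; WG at 29.80° ✓; |WG| = 38.60 ✓; ∠WGJ = 135.4° ✓; |GJ| = 34.00 ✓; ∠(GJ, JZ) = 95.40° ✗; |JZ| = 8.699 ✓.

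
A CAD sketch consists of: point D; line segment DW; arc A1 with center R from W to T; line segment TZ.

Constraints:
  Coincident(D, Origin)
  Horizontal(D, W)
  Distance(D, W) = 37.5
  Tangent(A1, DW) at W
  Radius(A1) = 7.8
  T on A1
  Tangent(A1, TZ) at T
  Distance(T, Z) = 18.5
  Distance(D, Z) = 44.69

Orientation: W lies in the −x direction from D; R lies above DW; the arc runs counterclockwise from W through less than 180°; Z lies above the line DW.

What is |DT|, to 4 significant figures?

31.60

D is at the origin; D and W share the same y with |DW| = 37.5 and W on the −x side, so W = (-37.50, 0.000). Since A1 is tangent to DW there, RW ⟂ DW, so R = W + (0, 7.8) = (-37.50, 7.800). Since RT ⟂ TZ (tangency), |RZ| = √(7.8² + 18.5²) = 20.08 regardless of where T sits on A1. So Z lies on both circle(D, 44.69) and circle(R, 20.08); the above-DW intersection is Z = (-35.05, 27.73). T is the foot of the tangent from Z: T = (-30.00, 9.930).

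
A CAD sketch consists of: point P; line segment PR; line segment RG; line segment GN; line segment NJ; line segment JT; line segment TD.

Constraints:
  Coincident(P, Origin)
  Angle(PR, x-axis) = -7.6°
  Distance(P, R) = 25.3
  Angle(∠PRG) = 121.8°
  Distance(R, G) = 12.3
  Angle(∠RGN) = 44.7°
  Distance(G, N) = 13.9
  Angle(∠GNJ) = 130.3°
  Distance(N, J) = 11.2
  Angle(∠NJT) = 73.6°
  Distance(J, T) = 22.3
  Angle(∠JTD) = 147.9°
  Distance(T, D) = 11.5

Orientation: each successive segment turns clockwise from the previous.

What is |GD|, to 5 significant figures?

19.154

∠NJT = 73.6° gives JT at 2.8000° from the x-axis; with |JT| = 22.3, T = (35.742, 2.1052). ∠JTD = 147.9° gives TD at -29.300° from the x-axis; with |TD| = 11.5, D = (45.771, -3.5227). Then |GD| = |D − G| = 19.154.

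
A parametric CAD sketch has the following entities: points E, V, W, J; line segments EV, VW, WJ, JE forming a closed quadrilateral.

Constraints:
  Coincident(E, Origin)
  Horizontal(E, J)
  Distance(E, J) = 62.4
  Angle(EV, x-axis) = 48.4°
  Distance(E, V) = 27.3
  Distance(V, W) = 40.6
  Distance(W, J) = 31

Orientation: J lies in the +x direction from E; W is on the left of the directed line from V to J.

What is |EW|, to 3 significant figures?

65.1

Checks: |VW| = 40.60 ✓; |WJ| = 31.00 ✓.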